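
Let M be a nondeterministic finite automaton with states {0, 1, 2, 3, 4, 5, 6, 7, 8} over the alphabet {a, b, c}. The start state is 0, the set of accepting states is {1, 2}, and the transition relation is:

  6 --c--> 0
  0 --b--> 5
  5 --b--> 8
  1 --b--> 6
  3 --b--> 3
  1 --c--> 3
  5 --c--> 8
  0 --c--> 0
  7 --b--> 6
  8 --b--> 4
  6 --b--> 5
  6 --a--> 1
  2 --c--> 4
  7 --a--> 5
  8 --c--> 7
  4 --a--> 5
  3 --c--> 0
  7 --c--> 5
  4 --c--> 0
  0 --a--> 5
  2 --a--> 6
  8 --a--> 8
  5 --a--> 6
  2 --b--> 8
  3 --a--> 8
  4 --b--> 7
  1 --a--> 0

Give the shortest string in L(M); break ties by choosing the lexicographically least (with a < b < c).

aaa

A breadth-first search from 0 reaches an accepting state first via the path 0 → 5 → 6 → 1 on input aaa.
No string of length < 3 is accepted (BFS exhausts all shorter strings without reaching an accepting state), and aaa is the lexicographically least accepting string of length 3.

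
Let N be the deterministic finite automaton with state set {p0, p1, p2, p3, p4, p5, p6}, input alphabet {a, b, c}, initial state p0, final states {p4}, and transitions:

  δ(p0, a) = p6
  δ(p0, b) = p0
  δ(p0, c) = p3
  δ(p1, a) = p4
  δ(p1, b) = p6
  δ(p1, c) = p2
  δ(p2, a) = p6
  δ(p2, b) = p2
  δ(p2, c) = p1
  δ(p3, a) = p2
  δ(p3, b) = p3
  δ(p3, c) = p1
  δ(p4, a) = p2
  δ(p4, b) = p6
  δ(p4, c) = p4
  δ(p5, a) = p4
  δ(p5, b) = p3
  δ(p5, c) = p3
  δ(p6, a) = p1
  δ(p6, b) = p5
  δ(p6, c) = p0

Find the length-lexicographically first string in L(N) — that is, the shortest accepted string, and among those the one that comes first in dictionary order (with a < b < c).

aaa

A breadth-first search from p0 reaches an accepting state first via the path p0 → p6 → p1 → p4 on input aaa.
No string of length < 3 is accepted (BFS exhausts all shorter strings without reaching an accepting state), and aaa is the lexicographically least accepting string of length 3.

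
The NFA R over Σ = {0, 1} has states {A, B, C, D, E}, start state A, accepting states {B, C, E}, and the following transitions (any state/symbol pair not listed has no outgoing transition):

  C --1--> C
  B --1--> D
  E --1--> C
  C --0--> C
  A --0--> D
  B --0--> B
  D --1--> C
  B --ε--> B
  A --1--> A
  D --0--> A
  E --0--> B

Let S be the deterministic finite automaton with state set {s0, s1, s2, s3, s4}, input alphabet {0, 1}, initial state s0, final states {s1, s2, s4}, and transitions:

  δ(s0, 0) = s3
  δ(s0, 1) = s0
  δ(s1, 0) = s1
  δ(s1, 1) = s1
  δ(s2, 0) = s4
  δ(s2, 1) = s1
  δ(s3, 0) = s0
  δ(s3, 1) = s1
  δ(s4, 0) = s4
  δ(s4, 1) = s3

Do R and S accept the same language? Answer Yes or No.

Yes

Exploring the product automaton R × S from the start pair (A, s0), following both machines on each input symbol, reaches 3 state pairs: (A, s0), (D, s3), (C, s1).
R accepts in {B, C, E} and S accepts in {s1, s2, s4}. In every reachable pair the two components are either both accepting — (C, s1) — or both non-accepting, so no string is accepted by exactly one of the machines: L(R) \ L(S) and L(S) \ L(R) are both empty.
Hence every string is accepted by R iff it is accepted by S, and the two languages coincide.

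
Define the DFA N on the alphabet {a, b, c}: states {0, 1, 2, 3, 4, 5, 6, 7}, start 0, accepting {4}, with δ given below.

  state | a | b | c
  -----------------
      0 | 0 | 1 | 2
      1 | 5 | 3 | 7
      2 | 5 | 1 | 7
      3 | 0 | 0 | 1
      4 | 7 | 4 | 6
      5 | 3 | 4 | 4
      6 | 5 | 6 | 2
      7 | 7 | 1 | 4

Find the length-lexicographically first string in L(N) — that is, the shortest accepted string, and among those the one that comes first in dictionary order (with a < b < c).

A breadth-first search from 0 reaches an accepting state first via the path 0 → 1 → 5 → 4 on input bab.
No string of length < 3 is accepted (BFS exhausts all shorter strings without reaching an accepting state), and bab is the lexicographically least accepting string of length 3.

bab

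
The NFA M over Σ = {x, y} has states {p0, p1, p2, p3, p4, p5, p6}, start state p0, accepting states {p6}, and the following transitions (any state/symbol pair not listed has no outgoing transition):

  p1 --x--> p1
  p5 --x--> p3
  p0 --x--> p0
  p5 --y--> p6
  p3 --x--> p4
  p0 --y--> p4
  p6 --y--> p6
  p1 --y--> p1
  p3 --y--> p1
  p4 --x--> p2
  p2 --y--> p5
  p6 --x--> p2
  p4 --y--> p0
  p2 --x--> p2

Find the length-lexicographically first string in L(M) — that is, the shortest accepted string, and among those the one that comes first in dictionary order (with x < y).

yxyy

A breadth-first search from p0 reaches an accepting state first via the path p0 → p4 → p2 → p5 → p6 on input yxyy.
No string of length < 4 is accepted (BFS exhausts all shorter strings without reaching an accepting state), and yxyy is the lexicographically least accepting string of length 4.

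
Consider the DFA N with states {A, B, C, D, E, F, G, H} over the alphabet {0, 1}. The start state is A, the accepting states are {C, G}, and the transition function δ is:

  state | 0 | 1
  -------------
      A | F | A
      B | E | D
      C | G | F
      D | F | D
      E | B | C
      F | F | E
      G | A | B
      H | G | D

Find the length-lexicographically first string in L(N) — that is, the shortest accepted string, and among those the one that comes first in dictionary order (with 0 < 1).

A breadth-first search from A reaches an accepting state first via the path A → F → E → C on input 011.
No string of length < 3 is accepted (BFS exhausts all shorter strings without reaching an accepting state), and 011 is the lexicographically least accepting string of length 3.

011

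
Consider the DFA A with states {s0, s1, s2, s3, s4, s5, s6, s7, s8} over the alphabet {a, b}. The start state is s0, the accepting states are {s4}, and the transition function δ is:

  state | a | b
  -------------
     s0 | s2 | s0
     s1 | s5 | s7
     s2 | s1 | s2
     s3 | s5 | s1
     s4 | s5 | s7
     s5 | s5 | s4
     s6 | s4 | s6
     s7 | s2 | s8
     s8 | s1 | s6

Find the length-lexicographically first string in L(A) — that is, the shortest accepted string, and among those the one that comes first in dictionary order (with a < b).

A breadth-first search from s0 reaches an accepting state first via the path s0 → s2 → s1 → s5 → s4 on input aaab.
No string of length < 4 is accepted (BFS exhausts all shorter strings without reaching an accepting state), and aaab is the lexicographically least accepting string of length 4.

aaab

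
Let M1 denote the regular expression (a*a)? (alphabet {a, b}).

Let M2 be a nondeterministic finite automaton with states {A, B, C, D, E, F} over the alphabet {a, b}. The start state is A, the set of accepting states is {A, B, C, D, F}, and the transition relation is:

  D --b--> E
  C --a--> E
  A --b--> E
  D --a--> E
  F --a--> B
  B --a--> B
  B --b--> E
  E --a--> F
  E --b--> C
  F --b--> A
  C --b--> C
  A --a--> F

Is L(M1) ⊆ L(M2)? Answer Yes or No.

Yes

Converting the expression M1 to a DFA (subset construction, then merging equivalent states) gives the minimal DFA with states {r0, r1}, start state r0, accepting states {r0} and transitions r0: a→r0, b→r1; r1: a→r1, b→r1.
Exploring the product automaton M1 × M2 from the start pair (r0, A), following both machines on each input symbol, reaches 8 state pairs: (r0, A), (r0, F), (r1, E), (r0, B), (r1, A), (r1, F), (r1, C), (r1, B).
M1 accepts in {r0} and M2 accepts in {A, B, C, D, F}. The reachable pairs whose M1-component is accepting are (r0, A), (r0, F), (r0, B); in each of them the M2-component is accepting too, so the product for L(M1) \ L(M2) (M1-component accepting, M2-component rejecting) has no reachable accepting pair and the difference is empty.
Hence every string in L(M1) is also in L(M2).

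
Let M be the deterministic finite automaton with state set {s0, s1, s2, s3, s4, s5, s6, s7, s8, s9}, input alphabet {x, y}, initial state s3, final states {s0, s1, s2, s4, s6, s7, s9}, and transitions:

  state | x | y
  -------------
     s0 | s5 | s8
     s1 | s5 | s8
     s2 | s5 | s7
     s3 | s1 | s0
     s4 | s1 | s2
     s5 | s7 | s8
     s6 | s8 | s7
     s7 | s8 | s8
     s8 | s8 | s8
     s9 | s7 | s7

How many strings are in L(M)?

4

The useful subgraph on states {s0, s1, s3, s5, s7} is acyclic, so L(M) is finite; the longest accepting path visits 4 useful states, giving maximum string length 3.
Counting accepting paths from s3 by length: 2 of length 1, 2 of length 3. Total 4.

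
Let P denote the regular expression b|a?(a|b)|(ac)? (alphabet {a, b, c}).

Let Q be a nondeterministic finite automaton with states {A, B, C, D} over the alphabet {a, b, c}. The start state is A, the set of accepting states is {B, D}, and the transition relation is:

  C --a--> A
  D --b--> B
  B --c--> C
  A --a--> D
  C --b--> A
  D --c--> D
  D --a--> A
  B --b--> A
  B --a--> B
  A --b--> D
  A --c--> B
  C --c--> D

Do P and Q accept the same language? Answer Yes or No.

The empty string ε is accepted by P but rejected by Q.
So L(P) ≠ L(Q).

No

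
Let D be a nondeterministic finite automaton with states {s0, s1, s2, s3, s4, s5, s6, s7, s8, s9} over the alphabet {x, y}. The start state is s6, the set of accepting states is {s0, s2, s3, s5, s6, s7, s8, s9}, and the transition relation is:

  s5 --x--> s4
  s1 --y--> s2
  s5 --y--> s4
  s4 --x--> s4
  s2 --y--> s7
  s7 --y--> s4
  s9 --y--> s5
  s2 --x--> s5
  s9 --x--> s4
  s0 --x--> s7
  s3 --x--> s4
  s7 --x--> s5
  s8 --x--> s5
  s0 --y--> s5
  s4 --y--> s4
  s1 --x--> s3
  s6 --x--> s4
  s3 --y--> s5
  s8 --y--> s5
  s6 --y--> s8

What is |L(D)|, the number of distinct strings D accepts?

The useful subgraph on states {s5, s6, s8} is acyclic, so L(D) is finite; the longest accepting path visits 3 useful states, giving maximum string length 2.
Counting accepting paths from s6 by length: 1 of length 0, 1 of length 1, 2 of length 2. Total 4.

4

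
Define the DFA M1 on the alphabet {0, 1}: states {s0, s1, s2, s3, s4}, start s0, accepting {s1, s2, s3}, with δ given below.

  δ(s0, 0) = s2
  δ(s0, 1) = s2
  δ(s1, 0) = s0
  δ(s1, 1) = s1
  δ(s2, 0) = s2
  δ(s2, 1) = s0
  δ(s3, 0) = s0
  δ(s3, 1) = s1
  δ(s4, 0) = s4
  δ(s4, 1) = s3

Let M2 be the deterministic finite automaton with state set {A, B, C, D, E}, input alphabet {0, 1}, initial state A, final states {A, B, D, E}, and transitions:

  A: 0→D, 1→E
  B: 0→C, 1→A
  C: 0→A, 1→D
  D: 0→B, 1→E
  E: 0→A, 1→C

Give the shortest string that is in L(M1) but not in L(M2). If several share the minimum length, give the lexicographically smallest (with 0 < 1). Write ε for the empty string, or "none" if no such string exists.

The string 000 is accepted by M1 but not by M2.
No shorter string lies in the difference, and 000 is the lexicographically first length-3 string in L(M1) \ L(M2).

000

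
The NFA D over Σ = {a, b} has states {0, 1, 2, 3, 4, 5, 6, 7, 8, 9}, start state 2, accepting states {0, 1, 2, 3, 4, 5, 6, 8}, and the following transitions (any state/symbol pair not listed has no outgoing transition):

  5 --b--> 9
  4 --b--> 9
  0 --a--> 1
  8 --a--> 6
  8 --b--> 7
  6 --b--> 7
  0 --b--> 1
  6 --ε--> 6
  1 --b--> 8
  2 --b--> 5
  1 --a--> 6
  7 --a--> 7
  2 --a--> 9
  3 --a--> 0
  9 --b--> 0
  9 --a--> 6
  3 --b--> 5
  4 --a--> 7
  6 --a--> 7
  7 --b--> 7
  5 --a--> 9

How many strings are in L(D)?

The useful subgraph on states {0, 1, 2, 5, 6, 8, 9} is acyclic, so L(D) is finite; the longest accepting path visits 7 useful states, giving maximum string length 6.
Counting accepting paths from 2 by length: 1 of length 0, 1 of length 1, 2 of length 2, 6 of length 3, 8 of length 4, 10 of length 5, 4 of length 6. Total 32.

32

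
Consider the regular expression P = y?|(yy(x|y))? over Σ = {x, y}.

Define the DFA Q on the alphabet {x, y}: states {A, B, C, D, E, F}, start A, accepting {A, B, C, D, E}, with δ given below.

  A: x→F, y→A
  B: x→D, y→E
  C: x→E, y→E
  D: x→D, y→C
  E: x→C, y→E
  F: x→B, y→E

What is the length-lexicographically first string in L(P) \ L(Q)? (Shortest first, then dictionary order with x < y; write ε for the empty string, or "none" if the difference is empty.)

The string yyx is accepted by P but not by Q.
No shorter string lies in the difference, and yyx is the lexicographically first length-3 string in L(P) \ L(Q).

yyx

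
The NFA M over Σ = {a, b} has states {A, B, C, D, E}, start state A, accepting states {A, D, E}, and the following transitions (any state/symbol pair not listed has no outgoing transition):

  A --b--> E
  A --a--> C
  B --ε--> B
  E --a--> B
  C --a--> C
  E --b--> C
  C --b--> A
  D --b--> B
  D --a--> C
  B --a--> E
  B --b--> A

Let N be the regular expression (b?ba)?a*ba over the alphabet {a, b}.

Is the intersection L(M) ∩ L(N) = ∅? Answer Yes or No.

Converting the expression N to a DFA (subset construction, then merging equivalent states) gives the minimal DFA with states {n0, n1, n2, n3, n4, n5, n6, n7}, start state n0, accepting states {n4, n6} and transitions n0: a→n1, b→n2; n1: a→n1, b→n3; n2: a→n4, b→n5; n3: a→n6, b→n7; n4: a→n1, b→n3; n5: a→n1, b→n7; n6: a→n7, b→n7; n7: a→n7, b→n7.
Exploring the product automaton M × N from the start pair (A, n0), following both machines on each input symbol, reaches 14 state pairs: (A, n0), (C, n1), (E, n2), (A, n3), (B, n4), (C, n5), (C, n6), (E, n7), (E, n1), (A, n7), (C, n7), (B, n7), (B, n1), (C, n3).
M accepts in {A, D, E} and N accepts in {n4, n6}; no reachable pair has both components accepting, so no string drives both machines to acceptance simultaneously and L(M) ∩ L(N) = ∅.
So no string is accepted by both, and the intersection is empty.

Yes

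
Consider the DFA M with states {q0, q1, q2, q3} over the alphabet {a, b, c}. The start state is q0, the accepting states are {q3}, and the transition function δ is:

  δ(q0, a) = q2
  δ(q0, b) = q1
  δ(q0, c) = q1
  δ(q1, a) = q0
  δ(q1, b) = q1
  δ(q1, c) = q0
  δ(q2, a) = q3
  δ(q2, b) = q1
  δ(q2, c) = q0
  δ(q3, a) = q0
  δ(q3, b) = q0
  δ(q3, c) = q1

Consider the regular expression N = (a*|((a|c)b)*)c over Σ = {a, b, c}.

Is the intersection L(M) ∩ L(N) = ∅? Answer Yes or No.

Converting the expression N to a DFA (subset construction, then merging equivalent states) gives the minimal DFA with states {n0, n1, n2, n3, n4, n5, n6, n7}, start state n0, accepting states {n3, n6} and transitions n0: a→n1, b→n2, c→n3; n1: a→n4, b→n5, c→n6; n2: a→n2, b→n2, c→n2; n3: a→n2, b→n5, c→n2; n4: a→n4, b→n2, c→n6; n5: a→n7, b→n2, c→n3; n6: a→n2, b→n2, c→n2; n7: a→n2, b→n5, c→n2.
Exploring the product automaton M × N from the start pair (q0, n0), following both machines on each input symbol, reaches 15 state pairs: (q0, n0), (q2, n1), (q1, n2), (q1, n3), (q3, n4), (q1, n5), (q0, n6), (q0, n2), (q0, n4), (q1, n6), (q0, n7), (q0, n3), (q2, n2), (q2, n4), (q3, n2).
M accepts in {q3} and N accepts in {n3, n6}; no reachable pair has both components accepting, so no string drives both machines to acceptance simultaneously and L(M) ∩ L(N) = ∅.
So no string is accepted by both, and the intersection is empty.

Yes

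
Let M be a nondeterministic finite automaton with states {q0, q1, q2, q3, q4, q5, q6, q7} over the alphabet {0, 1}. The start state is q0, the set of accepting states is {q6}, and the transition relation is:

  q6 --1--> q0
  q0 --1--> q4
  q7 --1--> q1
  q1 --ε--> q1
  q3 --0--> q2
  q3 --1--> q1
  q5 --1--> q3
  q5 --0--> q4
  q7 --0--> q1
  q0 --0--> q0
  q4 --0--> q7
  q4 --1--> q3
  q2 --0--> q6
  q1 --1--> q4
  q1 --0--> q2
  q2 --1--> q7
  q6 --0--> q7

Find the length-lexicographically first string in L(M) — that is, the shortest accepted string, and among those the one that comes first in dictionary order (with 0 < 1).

1100

A breadth-first search from q0 reaches an accepting state first via the path q0 → q4 → q3 → q2 → q6 on input 1100.
No string of length < 4 is accepted (BFS exhausts all shorter strings without reaching an accepting state), and 1100 is the lexicographically least accepting string of length 4.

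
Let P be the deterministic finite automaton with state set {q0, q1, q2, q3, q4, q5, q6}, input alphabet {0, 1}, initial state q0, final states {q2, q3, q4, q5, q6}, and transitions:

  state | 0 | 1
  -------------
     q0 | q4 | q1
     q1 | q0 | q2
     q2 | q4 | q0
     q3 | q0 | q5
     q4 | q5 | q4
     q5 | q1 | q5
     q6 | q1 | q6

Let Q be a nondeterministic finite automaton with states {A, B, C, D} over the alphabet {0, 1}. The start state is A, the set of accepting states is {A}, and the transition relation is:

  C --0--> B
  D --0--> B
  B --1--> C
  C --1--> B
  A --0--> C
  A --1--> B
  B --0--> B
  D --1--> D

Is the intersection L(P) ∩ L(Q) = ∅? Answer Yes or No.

Exploring the product automaton P × Q from the start pair (q0, A), following both machines on each input symbol, reaches 11 state pairs: (q0, A), (q4, C), (q1, B), (q5, B), (q4, B), (q0, B), (q2, C), (q5, C), (q1, C), (q2, B), (q0, C).
P accepts in {q2, q3, q4, q5, q6} and Q accepts in {A}; no reachable pair has both components accepting, so no string drives both machines to acceptance simultaneously and L(P) ∩ L(Q) = ∅.
So no string is accepted by both, and the intersection is empty.

Yes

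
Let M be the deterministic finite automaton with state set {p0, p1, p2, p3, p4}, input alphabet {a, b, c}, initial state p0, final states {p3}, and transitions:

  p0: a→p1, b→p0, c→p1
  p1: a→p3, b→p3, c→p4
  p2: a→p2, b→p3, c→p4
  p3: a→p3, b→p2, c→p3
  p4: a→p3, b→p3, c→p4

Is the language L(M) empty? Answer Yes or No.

The string aa is accepted: the run p0 → p1 → p3 ends in the accepting state p3.
Since at least one string is accepted, L(M) is not empty.

No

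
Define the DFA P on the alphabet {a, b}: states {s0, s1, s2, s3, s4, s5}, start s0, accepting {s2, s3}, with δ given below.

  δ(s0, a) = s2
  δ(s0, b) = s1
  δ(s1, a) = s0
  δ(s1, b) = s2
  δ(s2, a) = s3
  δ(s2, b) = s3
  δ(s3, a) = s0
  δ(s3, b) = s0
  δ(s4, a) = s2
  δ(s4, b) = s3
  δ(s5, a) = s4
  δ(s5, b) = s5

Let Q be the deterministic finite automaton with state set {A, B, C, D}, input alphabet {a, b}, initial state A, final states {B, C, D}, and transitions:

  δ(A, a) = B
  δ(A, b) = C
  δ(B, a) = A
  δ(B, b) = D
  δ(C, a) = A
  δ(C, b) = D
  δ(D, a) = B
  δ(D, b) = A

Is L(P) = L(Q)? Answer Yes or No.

The string aa is accepted by P but rejected by Q.
So L(P) ≠ L(Q).

No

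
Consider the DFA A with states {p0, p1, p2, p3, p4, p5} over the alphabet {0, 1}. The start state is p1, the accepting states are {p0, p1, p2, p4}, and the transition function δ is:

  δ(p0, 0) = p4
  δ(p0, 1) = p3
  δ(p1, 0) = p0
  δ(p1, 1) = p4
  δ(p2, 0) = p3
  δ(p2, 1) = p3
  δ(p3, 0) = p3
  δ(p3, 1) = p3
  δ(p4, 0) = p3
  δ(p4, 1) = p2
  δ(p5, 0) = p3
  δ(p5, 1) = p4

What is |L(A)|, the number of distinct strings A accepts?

The useful subgraph on states {p0, p1, p2, p4} is acyclic, so L(A) is finite; the longest accepting path visits 4 useful states, giving maximum string length 3.
Counting accepting paths from p1 by length: 1 of length 0, 2 of length 1, 2 of length 2, 1 of length 3. Total 6.

6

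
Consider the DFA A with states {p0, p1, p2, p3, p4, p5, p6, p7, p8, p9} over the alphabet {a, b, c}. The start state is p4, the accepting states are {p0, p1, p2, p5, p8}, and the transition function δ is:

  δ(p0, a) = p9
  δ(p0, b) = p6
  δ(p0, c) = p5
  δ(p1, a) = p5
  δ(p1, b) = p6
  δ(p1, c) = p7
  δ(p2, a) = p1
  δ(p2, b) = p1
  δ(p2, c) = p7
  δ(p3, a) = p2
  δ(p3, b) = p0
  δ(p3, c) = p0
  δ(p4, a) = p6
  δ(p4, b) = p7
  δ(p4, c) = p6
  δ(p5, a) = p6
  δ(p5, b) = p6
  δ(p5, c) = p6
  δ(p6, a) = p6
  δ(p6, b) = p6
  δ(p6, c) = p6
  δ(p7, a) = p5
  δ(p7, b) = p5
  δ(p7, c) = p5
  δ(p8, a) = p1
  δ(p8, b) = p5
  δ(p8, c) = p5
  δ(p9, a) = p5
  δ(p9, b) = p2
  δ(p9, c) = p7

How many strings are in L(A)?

3

The useful subgraph on states {p4, p5, p7} is acyclic, so L(A) is finite; the longest accepting path visits 3 useful states, giving maximum string length 2.
Counting accepting paths from p4 by length: 3 of length 2. Total 3.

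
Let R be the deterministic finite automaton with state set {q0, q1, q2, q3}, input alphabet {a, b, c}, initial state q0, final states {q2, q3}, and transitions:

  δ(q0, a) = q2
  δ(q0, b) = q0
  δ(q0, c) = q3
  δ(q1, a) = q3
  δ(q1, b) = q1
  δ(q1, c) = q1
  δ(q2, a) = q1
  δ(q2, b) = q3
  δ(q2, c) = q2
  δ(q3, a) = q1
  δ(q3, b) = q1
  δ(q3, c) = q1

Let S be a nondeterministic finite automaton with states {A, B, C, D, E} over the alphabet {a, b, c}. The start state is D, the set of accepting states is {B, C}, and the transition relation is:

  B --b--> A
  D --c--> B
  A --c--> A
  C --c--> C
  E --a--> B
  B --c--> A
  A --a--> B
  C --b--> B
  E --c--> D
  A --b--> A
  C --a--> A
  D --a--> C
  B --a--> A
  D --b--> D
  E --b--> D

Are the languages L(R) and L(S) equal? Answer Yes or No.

Yes

Exploring the product automaton R × S from the start pair (q0, D), following both machines on each input symbol, reaches 4 state pairs: (q0, D), (q2, C), (q3, B), (q1, A).
R accepts in {q2, q3} and S accepts in {B, C}. In every reachable pair the two components are either both accepting — (q2, C), (q3, B) — or both non-accepting, so no string is accepted by exactly one of the machines: L(R) \ L(S) and L(S) \ L(R) are both empty.
Hence every string is accepted by R iff it is accepted by S, and the two languages coincide.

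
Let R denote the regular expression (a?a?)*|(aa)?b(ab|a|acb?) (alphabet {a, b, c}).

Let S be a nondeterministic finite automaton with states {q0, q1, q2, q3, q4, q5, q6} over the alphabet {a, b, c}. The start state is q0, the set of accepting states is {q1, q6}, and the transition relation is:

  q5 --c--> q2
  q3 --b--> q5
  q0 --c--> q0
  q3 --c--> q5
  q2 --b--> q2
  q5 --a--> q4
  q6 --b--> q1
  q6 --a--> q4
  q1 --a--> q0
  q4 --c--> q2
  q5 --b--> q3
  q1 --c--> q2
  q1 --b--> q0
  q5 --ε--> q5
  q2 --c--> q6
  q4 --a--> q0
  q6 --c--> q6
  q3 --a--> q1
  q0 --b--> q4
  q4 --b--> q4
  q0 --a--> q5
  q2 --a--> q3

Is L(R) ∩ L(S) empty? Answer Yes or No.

Converting the expression R to a DFA (subset construction, then merging equivalent states) gives the minimal DFA with states {r0, r1, r2, r3, r4, r5, r6, r7, r8}, start state r0, accepting states {r0, r1, r4, r5, r6, r7, r8} and transitions r0: a→r1, b→r2, c→r3; r1: a→r4, b→r3, c→r3; r2: a→r5, b→r3, c→r3; r3: a→r3, b→r3, c→r3; r4: a→r6, b→r2, c→r3; r5: a→r3, b→r7, c→r8; r6: a→r6, b→r3, c→r3; r7: a→r3, b→r3, c→r3; r8: a→r3, b→r7, c→r3.
Exploring the product automaton R × S from the start pair (r0, q0), following both machines on each input symbol, reaches 17 state pairs: (r0, q0), (r1, q5), (r2, q4), (r3, q0), (r4, q4), (r3, q3), (r3, q2), (r5, q0), (r3, q4), (r3, q5), (r6, q0), (r3, q1), (r3, q6), (r7, q4), (r8, q0), (r6, q5), (r6, q4).
R accepts in {r0, r1, r4, r5, r6, r7, r8} and S accepts in {q1, q6}; no reachable pair has both components accepting, so no string drives both machines to acceptance simultaneously and L(R) ∩ L(S) = ∅.
So no string is accepted by both, and the intersection is empty.

Yes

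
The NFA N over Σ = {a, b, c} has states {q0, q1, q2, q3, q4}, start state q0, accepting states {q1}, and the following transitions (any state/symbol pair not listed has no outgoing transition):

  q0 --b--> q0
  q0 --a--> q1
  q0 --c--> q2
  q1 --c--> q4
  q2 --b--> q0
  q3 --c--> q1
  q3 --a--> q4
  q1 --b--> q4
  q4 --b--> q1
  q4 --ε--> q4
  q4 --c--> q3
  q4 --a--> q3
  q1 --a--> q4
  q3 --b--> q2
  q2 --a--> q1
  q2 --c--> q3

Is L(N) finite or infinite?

State q0 is reachable from the start and can reach an accepting state, and it lies on the cycle q0 → q0.
Traversing that cycle any number of times yields accepted strings of unbounded length, so the language is infinite.

infinite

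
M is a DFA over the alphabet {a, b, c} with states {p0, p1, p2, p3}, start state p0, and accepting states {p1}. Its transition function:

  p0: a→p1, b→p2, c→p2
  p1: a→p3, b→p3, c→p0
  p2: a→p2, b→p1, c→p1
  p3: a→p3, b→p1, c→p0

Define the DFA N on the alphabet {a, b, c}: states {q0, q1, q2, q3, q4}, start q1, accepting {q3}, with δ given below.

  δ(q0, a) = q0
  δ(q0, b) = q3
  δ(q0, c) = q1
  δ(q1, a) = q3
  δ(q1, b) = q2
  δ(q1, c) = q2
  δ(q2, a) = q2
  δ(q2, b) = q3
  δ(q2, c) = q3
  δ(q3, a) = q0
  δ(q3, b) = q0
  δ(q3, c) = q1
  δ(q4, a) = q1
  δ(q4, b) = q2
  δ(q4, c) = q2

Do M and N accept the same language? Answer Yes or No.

Exploring the product automaton M × N from the start pair (p0, q1), following both machines on each input symbol, reaches 4 state pairs: (p0, q1), (p1, q3), (p2, q2), (p3, q0).
M accepts in {p1} and N accepts in {q3}. In every reachable pair the two components are either both accepting — (p1, q3) — or both non-accepting, so no string is accepted by exactly one of the machines: L(M) \ L(N) and L(N) \ L(M) are both empty.
Hence every string is accepted by M iff it is accepted by N, and the two languages coincide.

Yes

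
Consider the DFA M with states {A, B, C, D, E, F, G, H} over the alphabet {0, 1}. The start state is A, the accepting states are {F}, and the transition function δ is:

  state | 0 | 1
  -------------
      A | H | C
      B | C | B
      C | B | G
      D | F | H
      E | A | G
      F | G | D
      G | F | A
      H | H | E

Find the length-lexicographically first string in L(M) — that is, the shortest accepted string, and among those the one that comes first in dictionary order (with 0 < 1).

A breadth-first search from A reaches an accepting state first via the path A → C → G → F on input 110.
No string of length < 3 is accepted (BFS exhausts all shorter strings without reaching an accepting state), and 110 is the lexicographically least accepting string of length 3.

110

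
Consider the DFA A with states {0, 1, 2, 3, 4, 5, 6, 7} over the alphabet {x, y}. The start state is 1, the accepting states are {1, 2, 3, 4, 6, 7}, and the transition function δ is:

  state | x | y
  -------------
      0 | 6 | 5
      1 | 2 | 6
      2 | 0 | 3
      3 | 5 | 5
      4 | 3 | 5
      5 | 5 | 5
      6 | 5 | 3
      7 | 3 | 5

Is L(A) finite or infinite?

The useful states (reachable from 1 and able to reach an accepting state) are {0, 1, 2, 3, 6}.
Restricted to these states the transition graph has no cycle, so every accepting path has bounded length and L is finite.

finite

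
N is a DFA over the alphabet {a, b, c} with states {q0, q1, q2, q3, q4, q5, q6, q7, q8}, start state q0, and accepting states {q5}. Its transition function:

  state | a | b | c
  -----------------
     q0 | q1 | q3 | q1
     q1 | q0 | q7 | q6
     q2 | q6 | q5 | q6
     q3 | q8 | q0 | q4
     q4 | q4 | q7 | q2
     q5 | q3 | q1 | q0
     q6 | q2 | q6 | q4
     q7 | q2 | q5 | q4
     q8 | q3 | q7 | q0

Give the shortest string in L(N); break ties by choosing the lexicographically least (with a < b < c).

A breadth-first search from q0 reaches an accepting state first via the path q0 → q1 → q7 → q5 on input abb.
No string of length < 3 is accepted (BFS exhausts all shorter strings without reaching an accepting state), and abb is the lexicographically least accepting string of length 3.

abb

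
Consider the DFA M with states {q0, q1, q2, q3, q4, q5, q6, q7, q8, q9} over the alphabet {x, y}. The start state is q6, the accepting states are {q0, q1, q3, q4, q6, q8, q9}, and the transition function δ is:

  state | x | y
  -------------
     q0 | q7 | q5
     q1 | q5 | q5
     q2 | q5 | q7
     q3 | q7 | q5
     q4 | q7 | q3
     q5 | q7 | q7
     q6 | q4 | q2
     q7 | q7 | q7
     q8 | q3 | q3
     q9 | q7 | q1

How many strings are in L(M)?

The useful subgraph on states {q3, q4, q6} is acyclic, so L(M) is finite; the longest accepting path visits 3 useful states, giving maximum string length 2.
Counting accepting paths from q6 by length: 1 of length 0, 1 of length 1, 1 of length 2. Total 3.

3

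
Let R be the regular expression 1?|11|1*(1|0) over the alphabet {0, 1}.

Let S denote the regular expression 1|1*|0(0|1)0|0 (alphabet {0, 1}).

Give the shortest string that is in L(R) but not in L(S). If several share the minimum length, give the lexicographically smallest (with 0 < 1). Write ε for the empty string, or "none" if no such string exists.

The string 10 is accepted by R but not by S.
No shorter string lies in the difference, and 10 is the lexicographically first length-2 string in L(R) \ L(S).

10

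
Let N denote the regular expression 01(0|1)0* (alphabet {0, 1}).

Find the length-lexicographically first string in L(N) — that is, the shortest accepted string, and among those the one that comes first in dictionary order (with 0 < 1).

By inspection of the expression, no string of length less than 3 matches, and 010 is the lexicographically first match of length 3.

010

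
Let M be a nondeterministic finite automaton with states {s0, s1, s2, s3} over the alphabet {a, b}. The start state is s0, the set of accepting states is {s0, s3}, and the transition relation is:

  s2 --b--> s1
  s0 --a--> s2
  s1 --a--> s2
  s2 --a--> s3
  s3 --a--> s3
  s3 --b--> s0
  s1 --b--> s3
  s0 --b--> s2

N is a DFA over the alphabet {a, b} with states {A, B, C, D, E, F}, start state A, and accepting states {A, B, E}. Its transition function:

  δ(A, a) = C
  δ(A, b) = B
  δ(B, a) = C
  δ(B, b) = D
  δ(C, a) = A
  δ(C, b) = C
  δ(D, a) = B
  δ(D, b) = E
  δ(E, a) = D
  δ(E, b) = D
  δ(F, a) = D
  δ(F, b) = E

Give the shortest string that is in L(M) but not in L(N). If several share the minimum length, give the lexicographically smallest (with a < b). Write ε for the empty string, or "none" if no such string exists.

The string ba is accepted by M but not by N.
No shorter string lies in the difference, and ba is the lexicographically first length-2 string in L(M) \ L(N).

ba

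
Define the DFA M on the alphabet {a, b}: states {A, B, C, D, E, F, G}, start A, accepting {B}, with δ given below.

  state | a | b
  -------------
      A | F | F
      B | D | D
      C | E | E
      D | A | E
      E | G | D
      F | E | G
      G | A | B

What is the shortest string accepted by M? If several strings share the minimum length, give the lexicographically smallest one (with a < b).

abb

A breadth-first search from A reaches an accepting state first via the path A → F → G → B on input abb.
No string of length < 3 is accepted (BFS exhausts all shorter strings without reaching an accepting state), and abb is the lexicographically least accepting string of length 3.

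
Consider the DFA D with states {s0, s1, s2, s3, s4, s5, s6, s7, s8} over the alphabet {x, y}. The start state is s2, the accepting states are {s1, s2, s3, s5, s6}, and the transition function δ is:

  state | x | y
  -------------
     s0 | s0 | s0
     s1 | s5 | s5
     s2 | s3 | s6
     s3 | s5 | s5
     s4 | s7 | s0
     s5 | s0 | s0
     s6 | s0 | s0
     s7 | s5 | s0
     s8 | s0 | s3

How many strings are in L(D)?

The useful subgraph on states {s2, s3, s5, s6} is acyclic, so L(D) is finite; the longest accepting path visits 3 useful states, giving maximum string length 2.
Counting accepting paths from s2 by length: 1 of length 0, 2 of length 1, 2 of length 2. Total 5.

5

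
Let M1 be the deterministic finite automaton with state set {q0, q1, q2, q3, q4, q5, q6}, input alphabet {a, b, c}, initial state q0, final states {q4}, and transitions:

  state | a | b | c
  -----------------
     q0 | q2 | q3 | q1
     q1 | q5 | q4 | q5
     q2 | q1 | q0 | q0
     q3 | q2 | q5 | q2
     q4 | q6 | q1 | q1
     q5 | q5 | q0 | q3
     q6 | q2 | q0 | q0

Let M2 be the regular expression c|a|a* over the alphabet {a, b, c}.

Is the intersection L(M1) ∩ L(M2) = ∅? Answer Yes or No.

Converting the expression M2 to a DFA (subset construction, then merging equivalent states) gives the minimal DFA with states {r0, r1, r2, r3}, start state r0, accepting states {r0, r1, r3} and transitions r0: a→r1, b→r2, c→r3; r1: a→r1, b→r2, c→r2; r2: a→r2, b→r2, c→r2; r3: a→r2, b→r2, c→r2.
Exploring the product automaton M1 × M2 from the start pair (q0, r0), following both machines on each input symbol, reaches 12 state pairs: (q0, r0), (q2, r1), (q3, r2), (q1, r3), (q1, r1), (q0, r2), (q2, r2), (q5, r2), (q4, r2), (q5, r1), (q1, r2), (q6, r2).
M1 accepts in {q4} and M2 accepts in {r0, r1, r3}; no reachable pair has both components accepting, so no string drives both machines to acceptance simultaneously and L(M1) ∩ L(M2) = ∅.
So no string is accepted by both, and the intersection is empty.

Yes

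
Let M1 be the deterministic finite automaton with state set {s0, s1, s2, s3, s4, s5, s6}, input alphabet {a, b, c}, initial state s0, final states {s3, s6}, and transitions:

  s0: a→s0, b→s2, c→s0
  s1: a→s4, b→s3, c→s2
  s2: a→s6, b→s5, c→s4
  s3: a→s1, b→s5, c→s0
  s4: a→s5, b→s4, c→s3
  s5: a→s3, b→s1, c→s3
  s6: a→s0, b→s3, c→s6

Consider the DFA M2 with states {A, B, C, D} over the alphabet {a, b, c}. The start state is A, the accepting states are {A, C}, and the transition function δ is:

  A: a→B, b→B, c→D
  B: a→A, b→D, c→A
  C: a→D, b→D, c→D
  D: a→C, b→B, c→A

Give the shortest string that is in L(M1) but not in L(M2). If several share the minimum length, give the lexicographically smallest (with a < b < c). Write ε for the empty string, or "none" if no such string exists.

The string bab is accepted by M1 but not by M2.
No shorter string lies in the difference, and bab is the lexicographically first length-3 string in L(M1) \ L(M2).

bab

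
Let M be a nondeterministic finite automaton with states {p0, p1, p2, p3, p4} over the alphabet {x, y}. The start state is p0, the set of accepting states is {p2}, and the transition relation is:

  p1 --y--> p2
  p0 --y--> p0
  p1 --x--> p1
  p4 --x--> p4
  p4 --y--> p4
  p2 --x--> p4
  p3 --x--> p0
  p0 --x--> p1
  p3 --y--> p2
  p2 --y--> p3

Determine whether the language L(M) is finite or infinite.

infinite

State p0 is reachable from the start and can reach an accepting state, and it lies on the cycle p0 → p0.
Traversing that cycle any number of times yields accepted strings of unbounded length, so the language is infinite.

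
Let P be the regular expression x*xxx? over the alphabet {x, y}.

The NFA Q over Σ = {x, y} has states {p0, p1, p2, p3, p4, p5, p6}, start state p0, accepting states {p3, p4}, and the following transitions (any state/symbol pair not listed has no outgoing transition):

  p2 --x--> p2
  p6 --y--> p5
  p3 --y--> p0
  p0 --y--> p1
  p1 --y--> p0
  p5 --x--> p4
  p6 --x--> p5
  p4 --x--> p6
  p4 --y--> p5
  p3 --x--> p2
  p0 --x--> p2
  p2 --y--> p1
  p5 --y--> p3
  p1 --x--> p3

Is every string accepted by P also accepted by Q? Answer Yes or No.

No

The string xx is in L(P) but not in L(Q).
So L(P) ⊄ L(Q).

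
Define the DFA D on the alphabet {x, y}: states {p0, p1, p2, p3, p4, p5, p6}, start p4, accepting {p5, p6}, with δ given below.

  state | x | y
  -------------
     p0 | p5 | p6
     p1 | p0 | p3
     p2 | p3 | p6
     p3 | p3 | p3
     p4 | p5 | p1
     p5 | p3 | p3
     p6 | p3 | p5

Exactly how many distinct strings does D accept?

4

The useful subgraph on states {p0, p1, p4, p5, p6} is acyclic, so L(D) is finite; the longest accepting path visits 5 useful states, giving maximum string length 4.
Counting accepting paths from p4 by length: 1 of length 1, 2 of length 3, 1 of length 4. Total 4.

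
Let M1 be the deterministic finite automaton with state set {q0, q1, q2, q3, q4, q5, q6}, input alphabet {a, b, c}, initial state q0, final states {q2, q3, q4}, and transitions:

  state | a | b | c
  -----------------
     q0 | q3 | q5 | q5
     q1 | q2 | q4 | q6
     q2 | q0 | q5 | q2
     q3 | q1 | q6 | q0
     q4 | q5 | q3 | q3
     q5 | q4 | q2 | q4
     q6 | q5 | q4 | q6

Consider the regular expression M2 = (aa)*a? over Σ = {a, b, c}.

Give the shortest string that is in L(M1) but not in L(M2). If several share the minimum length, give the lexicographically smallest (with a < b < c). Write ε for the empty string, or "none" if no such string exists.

ba

The string ba is accepted by M1 but not by M2.
No shorter string lies in the difference, and ba is the lexicographically first length-2 string in L(M1) \ L(M2).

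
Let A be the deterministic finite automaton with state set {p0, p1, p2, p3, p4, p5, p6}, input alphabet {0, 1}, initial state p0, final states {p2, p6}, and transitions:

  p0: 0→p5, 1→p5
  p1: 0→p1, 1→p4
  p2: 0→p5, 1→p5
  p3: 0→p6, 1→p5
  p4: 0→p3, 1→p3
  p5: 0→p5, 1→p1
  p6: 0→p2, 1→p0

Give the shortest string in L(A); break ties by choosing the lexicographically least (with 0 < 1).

A breadth-first search from p0 reaches an accepting state first via the path p0 → p5 → p1 → p4 → p3 → p6 on input 01100.
No string of length < 5 is accepted (BFS exhausts all shorter strings without reaching an accepting state), and 01100 is the lexicographically least accepting string of length 5.

01100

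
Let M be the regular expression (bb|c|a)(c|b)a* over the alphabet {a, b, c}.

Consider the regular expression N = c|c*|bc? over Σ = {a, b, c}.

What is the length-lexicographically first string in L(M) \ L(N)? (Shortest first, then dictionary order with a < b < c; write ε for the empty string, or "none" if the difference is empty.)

The string ab is accepted by M but not by N.
No shorter string lies in the difference, and ab is the lexicographically first length-2 string in L(M) \ L(N).

ab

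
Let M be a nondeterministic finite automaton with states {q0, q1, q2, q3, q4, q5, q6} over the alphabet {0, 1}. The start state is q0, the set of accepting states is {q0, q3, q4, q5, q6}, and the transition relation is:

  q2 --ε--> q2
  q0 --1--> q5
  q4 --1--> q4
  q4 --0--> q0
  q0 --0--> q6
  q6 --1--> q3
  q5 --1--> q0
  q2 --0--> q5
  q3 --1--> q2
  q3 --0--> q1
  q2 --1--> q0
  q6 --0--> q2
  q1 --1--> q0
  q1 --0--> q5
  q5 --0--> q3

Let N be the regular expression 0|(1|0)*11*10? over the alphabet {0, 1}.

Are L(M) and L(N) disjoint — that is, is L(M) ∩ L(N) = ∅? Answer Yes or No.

No

The string 0 is accepted by both M and N.
Hence L(M) ∩ L(N) ≠ ∅.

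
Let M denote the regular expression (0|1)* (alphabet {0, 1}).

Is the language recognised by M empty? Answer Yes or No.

The empty string ε matches the expression, so it belongs to L(M).
Since L(M) contains at least one string, it is not empty.

No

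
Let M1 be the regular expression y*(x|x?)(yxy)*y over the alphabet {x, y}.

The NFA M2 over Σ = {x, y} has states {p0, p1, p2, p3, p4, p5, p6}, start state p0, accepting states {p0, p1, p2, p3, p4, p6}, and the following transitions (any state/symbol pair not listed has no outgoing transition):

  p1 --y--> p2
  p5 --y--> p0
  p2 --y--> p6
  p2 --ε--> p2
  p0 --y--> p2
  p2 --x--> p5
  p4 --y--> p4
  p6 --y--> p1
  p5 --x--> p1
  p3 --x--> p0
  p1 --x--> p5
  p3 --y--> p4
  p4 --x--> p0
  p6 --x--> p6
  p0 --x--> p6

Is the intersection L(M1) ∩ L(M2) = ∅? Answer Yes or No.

No

The string y is accepted by both M1 and M2.
Hence L(M1) ∩ L(M2) ≠ ∅.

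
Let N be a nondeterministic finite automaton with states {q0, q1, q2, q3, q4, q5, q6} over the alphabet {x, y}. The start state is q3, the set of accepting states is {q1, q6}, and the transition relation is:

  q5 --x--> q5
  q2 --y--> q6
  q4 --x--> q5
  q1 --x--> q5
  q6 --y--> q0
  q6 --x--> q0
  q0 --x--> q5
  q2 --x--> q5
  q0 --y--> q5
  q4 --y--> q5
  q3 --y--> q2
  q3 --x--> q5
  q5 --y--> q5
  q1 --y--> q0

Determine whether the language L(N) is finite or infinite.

The useful states (reachable from q3 and able to reach an accepting state) are {q2, q3, q6}.
Restricted to these states the transition graph has no cycle, so every accepting path has bounded length and L is finite.

finite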